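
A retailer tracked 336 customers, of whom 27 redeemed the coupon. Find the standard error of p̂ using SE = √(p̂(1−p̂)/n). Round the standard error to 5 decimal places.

SE = 0.01483

Sample proportion p̂ = 27/336 = 0.08036.
p̂(1−p̂) = 0.073902.
SE = √(0.073902/336) = √0.000219946 = 0.01483.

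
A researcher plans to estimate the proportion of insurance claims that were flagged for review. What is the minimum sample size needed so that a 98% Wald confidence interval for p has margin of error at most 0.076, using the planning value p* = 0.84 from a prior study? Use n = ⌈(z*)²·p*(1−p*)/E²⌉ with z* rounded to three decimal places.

For 98% confidence, z* = 2.326.
p*(1−p*) = 0.1344.
Required n before rounding: 5.410276 × 0.1344 / 0.076² = 125.890.
⌈125.890⌉ = 126.

n = 126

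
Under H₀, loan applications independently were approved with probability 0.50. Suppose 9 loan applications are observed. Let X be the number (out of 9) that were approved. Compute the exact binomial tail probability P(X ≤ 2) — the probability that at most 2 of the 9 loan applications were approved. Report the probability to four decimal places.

X is binomial with n = 9 and p = 0.50.
P(X ≤ 2) = C(9,0)·0.50^0·0.50^9 + C(9,1)·0.50^1·0.50^8 + C(9,2)·0.50^2·0.50^7.
= 0.001953 + 0.017578 + 0.070312 = 0.0898.

P = 0.0898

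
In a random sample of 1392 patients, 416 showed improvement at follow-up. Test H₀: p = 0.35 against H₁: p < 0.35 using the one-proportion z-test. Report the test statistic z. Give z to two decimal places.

z = -4.00

Sample proportion p̂ = 416/1392 = 0.29885.
SE₀ = √(0.35·0.65/1392) = 0.012784.
Test statistic: z = -0.05115/0.012784 = -4.00.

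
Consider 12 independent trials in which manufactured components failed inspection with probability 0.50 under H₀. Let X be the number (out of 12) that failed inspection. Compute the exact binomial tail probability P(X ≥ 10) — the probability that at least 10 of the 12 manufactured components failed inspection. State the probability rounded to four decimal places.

P = 0.0193

X ~ Binomial(n=12, p=0.50).
P(X ≥ 10) = C(12,10)·0.50^10·0.50^2 + C(12,11)·0.50^11·0.50^1 + C(12,12)·0.50^12·0.50^0.
= 0.016113 + 0.002930 + 0.000244 = 0.0193.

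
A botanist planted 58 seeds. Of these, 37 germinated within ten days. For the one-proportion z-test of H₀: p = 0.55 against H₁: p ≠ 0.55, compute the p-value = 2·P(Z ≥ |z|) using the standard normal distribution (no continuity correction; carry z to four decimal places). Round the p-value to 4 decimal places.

p̂ = 37/58 = 0.63793.
SE₀ = √(0.55·0.45/58) = 0.065324.
Test statistic (full precision, shown to 4 dp): z = (37/58 − 0.55)/SE₀ ≈ 1.3461.
p-value = 2·P(Z ≥ |z|) with z = 1.3461 → 0.1783.

p-value = 0.1783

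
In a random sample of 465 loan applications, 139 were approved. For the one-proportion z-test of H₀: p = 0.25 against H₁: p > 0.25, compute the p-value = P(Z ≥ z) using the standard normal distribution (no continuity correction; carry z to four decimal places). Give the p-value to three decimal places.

Sample proportion p̂ = 139/465 = 0.29892.
Null standard error: √(0.25·0.75/465) = √0.000403226 = 0.020080.
Test statistic (full precision, shown to 4 dp): z = (139/465 − 0.25)/SE₀ ≈ 2.4364.
p-value = P(Z ≥ z) with z = 2.4364 → 0.007.

p-value = 0.007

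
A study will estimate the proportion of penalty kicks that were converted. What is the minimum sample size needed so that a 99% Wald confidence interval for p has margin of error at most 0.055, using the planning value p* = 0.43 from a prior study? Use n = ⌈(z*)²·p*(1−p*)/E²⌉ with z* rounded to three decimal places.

z* = 2.576 at the 99% level.
p*(1−p*) = 0.43·0.57 = 0.2451.
Required n before rounding: 6.635776 × 0.2451 / 0.055² = 537.662.
Rounding up, n = 538.

n = 538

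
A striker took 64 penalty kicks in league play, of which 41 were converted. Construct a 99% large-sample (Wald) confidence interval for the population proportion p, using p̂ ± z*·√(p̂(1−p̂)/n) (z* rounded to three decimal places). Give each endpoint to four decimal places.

The sample proportion is 41/64 = 0.64062.
SE = √(p̂(1−p̂)/n) = √(0.230225/64) = 0.059977.
The 99% critical value is z* = 2.576.
Margin = 2.576·0.059977 = 0.15450.
CI: 0.64062 ± 0.15450 = (0.4861, 0.7951).

(0.4861, 0.7951)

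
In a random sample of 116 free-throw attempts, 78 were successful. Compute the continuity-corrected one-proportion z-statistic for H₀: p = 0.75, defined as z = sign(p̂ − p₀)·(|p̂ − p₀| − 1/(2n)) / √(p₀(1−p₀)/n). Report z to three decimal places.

z = -1.823

p̂ = 78/116 = 0.67241. p̂ − p₀ = -0.077586.
1/(2n) = 0.004310.
Corrected numerator: |-0.077586| − 0.004310 = 0.073276.
Under H₀, SE = √(p₀(1−p₀)/n) = √(0.75·0.25/116) = √0.001616379 = 0.040204.
z = −0.073276/0.040204 = -1.823.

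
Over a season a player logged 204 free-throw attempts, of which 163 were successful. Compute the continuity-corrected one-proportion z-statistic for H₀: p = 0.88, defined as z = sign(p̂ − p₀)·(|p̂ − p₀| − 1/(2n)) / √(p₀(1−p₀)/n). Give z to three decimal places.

z = -3.452

Sample proportion p̂ = 163/204 = 0.79902. p̂ − p₀ = -0.080980.
Continuity correction 1/(2n) = 1/408 = 0.002451.
Corrected numerator: |-0.080980| − 0.002451 = 0.078529.
Under H₀, SE = √(p₀(1−p₀)/n) = √(0.88·0.12/204) = √0.000517647 = 0.022752.
z = −0.078529/0.022752 = -3.452.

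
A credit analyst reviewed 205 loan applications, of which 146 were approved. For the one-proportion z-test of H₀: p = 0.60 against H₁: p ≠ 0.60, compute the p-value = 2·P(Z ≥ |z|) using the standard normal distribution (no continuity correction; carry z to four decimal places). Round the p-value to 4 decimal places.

With x = 146 successes in n = 205, p̂ = 0.71220.
Under H₀, SE = √(p₀(1−p₀)/n) = √(0.60·0.40/205) = √0.001170732 = 0.034216.
z = (p̂ − p₀)/SE = (146/205 − 0.60)/0.034216 ≈ 3.2790.
From the standard normal, 2·P(Z ≥ |z|) = 0.0010.

p-value = 0.0010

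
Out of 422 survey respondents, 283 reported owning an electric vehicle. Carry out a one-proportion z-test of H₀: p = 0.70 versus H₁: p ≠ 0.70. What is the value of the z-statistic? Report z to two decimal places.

With x = 283 successes in n = 422, p̂ = 0.67062.
Under H₀, SE = √(p₀(1−p₀)/n) = √(0.70·0.30/422) = √0.000497630 = 0.022308.
z = (p̂ − p₀)/SE = (0.67062 − 0.70)/0.022308 = -1.32.

z = -1.32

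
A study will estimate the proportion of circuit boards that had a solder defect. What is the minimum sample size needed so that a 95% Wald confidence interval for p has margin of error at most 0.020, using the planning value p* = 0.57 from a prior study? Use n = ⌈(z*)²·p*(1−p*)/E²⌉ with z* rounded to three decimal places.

The 95% critical value is z* = 1.960.
p*(1−p*) = 0.57·0.43 = 0.2451.
Required n before rounding: 3.841600 × 0.2451 / 0.020² = 2353.940.
Rounding up, n = 2354.

n = 2354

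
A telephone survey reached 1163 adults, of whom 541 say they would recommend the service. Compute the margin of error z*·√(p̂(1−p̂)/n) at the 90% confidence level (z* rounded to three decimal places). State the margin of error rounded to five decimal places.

The sample proportion is 541/1163 = 0.46518.
SE(p̂) = √(0.46518·0.53482/1163) = 0.014626.
The 90% critical value is z* = 1.645.
So ME = 0.02406.

ME = 0.02406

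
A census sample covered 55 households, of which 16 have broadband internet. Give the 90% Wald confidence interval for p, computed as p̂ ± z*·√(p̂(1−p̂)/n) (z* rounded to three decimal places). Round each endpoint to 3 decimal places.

The sample proportion is 16/55 = 0.29091.
SE = √(p̂(1−p̂)/n) = √(0.206281/55) = 0.061242.
z* = 1.645 at the 90% level.
Margin = 1.645·0.061242 = 0.10074.
CI: 0.29091 ± 0.10074 = (0.190, 0.392).

(0.190, 0.392)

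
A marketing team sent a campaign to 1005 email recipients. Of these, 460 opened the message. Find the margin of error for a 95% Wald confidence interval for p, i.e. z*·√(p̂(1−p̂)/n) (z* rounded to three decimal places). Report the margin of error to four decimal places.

ME = 0.0308

Sample proportion p̂ = 460/1005 = 0.45771.
SE(p̂) = √(0.45771·0.54229/1005) = 0.015715.
z* = 1.960 at the 95% level.
ME = 1.960·0.015715 = 0.0308.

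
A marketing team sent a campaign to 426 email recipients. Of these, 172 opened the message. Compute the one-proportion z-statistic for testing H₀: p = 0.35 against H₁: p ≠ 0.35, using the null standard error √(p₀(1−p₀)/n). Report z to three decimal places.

The sample proportion is 172/426 = 0.40376.
Under H₀, SE = √(p₀(1−p₀)/n) = √(0.35·0.65/426) = √0.000534038 = 0.023109.
Test statistic: z = 0.05376/0.023109 = 2.326.

z = 2.326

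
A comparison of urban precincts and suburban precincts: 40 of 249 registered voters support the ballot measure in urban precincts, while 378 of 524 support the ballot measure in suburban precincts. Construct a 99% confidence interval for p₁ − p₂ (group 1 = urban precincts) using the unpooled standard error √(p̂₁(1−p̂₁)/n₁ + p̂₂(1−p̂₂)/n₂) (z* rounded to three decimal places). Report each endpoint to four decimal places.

(-0.6391, -0.4824)

p̂₁ = 0.16064, p̂₂ = 0.72137, so the observed difference is -0.56073.
Unpooled SE = √(p̂₁(1−p̂₁)/n₁ + p̂₂(1−p̂₂)/n₂) = √(0.000541512 + 0.000383575) = 0.030415.
The 99% critical value is z* = 2.576. Margin of error = 0.07835.
CI: -0.56073 ± 0.07835 = (-0.6391, -0.4824).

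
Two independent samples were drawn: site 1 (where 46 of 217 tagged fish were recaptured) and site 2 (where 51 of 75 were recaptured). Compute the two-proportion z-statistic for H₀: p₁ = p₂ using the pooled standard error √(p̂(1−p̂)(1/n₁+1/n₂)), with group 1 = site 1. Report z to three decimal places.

p̂₁ = 46/217 = 0.21198, p̂₂ = 51/75 = 0.68000.
Pooling: p̂ = 97/292 = 0.33219.
SE = √[p̂(1−p̂)(1/n₁+1/n₂)] = √[0.33219·0.66781·(1/217+1/75)] ≈ 0.063089.
z = -0.46802/0.063089 = -7.418.

z = -7.418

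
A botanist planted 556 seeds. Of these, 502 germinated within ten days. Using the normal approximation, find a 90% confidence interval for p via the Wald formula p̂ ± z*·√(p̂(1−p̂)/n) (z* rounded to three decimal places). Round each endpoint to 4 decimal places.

(0.8822, 0.9235)

With x = 502 successes in n = 556, p̂ = 0.90288.
SE = √(p̂(1−p̂)/n) = √(0.087690/556) = 0.012558.
For 90% confidence, z* = 1.645.
Margin = 1.645·0.012558 = 0.02066.
Interval: 0.90288 ± 0.02066 → (0.8822, 0.9235).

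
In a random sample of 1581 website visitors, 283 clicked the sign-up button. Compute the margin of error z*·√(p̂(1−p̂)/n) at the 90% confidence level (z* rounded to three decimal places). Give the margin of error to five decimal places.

ME = 0.01586

Sample proportion p̂ = 283/1581 = 0.17900.
Standard error of p̂: √(0.146959/1581) = √0.000092953 = 0.009641.
z* = 1.645 at the 90% level.
Margin of error = z*·SE = 1.645 × 0.009641 = 0.01586.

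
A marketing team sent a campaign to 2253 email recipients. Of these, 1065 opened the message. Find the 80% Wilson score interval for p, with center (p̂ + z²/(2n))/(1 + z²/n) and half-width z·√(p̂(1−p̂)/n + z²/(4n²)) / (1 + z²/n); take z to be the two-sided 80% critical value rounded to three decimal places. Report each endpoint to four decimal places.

p̂ = 1065/2253 = 0.47270; z = 1.282, so z² = 1.643524.
Denominator 1 + z²/n = 1 + 1.643524/2253 = 1.000729.
Center = (0.47270 + 0.000365)/1.000729 = 0.47272.
Radicand: p̂(1−p̂)/n + z²/(4n²) = 0.000110632 + 0.000000081 = 0.000110713.
Half-width = z·√(radicand)/denom = 1.282·0.010522/1.000729 = 0.01348.
CI: 0.47272 ± 0.01348 = (0.4592, 0.4862).

(0.4592, 0.4862)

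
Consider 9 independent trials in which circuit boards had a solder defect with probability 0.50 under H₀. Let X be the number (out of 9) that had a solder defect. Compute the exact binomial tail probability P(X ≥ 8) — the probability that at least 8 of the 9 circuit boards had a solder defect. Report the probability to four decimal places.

P = 0.0195

X ~ Binomial(n=9, p=0.50).
P(X ≥ 8) = C(9,8)·0.50^8·0.50^1 + C(9,9)·0.50^9·0.50^0.
= 0.017578 + 0.001953 = 0.0195.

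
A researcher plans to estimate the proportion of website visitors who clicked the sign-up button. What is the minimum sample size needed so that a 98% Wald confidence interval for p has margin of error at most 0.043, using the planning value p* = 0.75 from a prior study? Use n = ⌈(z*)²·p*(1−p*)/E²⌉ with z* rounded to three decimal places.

n = 549

The 98% critical value is z* = 2.326.
p*(1−p*) = 0.1875.
(z*)²·p*(1−p*)/E² = 5.410276·0.1875/0.001849 = 548.635.
Rounding up, n = 549.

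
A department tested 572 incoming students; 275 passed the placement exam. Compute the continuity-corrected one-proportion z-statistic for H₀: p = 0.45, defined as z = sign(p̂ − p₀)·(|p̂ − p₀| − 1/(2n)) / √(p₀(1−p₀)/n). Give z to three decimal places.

With x = 275 successes in n = 572, p̂ = 0.48077. p̂ − p₀ = 0.030769.
1/(2n) = 0.000874.
Corrected numerator: |0.030769| − 0.000874 = 0.029895.
SE₀ = √(0.45·0.55/572) = 0.020801.
z = (+)0.029895/0.020801 = 1.437.

z = 1.437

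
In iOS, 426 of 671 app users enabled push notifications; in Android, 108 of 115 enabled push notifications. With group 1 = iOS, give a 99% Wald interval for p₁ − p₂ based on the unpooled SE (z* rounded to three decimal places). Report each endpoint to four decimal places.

p̂₁ = 426/671 = 0.63487, p̂₂ = 108/115 = 0.93913; p̂₁ − p̂₂ = -0.30426.
Unpooled SE = √(p̂₁(1−p̂₁)/n₁ + p̂₂(1−p̂₂)/n₂) = √(0.000345468 + 0.000497082) = 0.029027.
The 99% critical value is z* = 2.576. Margin of error = 0.07477.
CI: -0.30426 ± 0.07477 = (-0.3790, -0.2295).

(-0.3790, -0.2295)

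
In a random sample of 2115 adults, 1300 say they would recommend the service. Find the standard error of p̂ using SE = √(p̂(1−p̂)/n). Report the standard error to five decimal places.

p̂ = 1300/2115 = 0.61466.
p̂(1−p̂) = 0.61466·0.38534 = 0.236853.
SE = √(0.236853/2115) = √0.000111987 = 0.01058.

SE = 0.01058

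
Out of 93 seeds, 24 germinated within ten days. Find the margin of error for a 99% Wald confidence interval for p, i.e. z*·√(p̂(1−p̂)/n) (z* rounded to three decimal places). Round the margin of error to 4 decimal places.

ME = 0.1169

Sample proportion p̂ = 24/93 = 0.25806.
Standard error of p̂: √(0.191467/93) = √0.002058787 = 0.045374.
For 99% confidence, z* = 2.576.
Margin of error = z*·SE = 2.576 × 0.045374 = 0.1169.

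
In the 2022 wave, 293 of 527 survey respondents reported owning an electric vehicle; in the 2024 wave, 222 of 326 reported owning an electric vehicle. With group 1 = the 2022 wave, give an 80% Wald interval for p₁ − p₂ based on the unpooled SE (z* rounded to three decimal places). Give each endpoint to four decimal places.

p̂₁ = 0.55598, p̂₂ = 0.68098, so the observed difference is -0.12500.
SE = √(0.000468437 + 0.000666398) = √0.001134835 = 0.033687.
The 80% critical value is z* = 1.282. Margin of error = 0.04319.
So the interval runs from -0.1682 to -0.0818.

(-0.1682, -0.0818)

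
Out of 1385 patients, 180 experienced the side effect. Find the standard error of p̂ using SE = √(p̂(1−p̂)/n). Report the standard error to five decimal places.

The sample proportion is 180/1385 = 0.12996.
p̂(1−p̂) = 0.113070.
SE = √(0.113070/1385) = 0.00904.

SE = 0.00904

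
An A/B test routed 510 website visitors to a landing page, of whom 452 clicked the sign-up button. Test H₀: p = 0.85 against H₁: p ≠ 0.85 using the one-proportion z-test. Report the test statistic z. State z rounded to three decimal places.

z = 2.294

Sample proportion p̂ = 452/510 = 0.88627.
Under H₀, SE = √(p₀(1−p₀)/n) = √(0.85·0.15/510) = √0.000250000 = 0.015811.
z = (p̂ − p₀)/SE = (0.88627 − 0.85)/0.015811 = 2.294.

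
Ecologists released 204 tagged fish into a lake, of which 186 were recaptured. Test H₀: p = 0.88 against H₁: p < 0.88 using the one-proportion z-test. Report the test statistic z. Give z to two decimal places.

z = 1.40

With x = 186 successes in n = 204, p̂ = 0.91176.
Under H₀, SE = √(p₀(1−p₀)/n) = √(0.88·0.12/204) = √0.000517647 = 0.022752.
Test statistic: z = 0.03176/0.022752 = 1.40.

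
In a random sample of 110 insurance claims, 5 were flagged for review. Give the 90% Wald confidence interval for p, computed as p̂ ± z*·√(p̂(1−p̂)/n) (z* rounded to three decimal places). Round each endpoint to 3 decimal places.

(0.013, 0.078)

The sample proportion is 5/110 = 0.04545.
SE(p̂) = √(0.04545·0.95455/110) = 0.019861.
z* = 1.645 at the 90% level.
Margin = 1.645·0.019861 = 0.03267.
CI: 0.04545 ± 0.03267 = (0.013, 0.078).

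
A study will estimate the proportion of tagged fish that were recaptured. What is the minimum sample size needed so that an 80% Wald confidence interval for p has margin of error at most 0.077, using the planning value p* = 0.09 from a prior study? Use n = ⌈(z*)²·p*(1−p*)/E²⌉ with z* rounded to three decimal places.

n = 23

z* = 1.282 at the 80% level.
p*(1−p*) = 0.0819.
Required n before rounding: 1.643524 × 0.0819 / 0.077² = 22.703.
Rounding up, n = 23.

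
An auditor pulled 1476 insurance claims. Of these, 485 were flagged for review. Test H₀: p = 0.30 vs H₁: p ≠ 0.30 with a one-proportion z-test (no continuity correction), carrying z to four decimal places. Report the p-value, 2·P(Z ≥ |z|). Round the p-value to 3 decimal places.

p-value = 0.017

Sample proportion p̂ = 485/1476 = 0.32859.
SE₀ = √(0.30·0.70/1476) = 0.011928.
z = (p̂ − p₀)/SE = (485/1476 − 0.30)/0.011928 ≈ 2.3970.
p-value = 2·P(Z ≥ |z|) with z = 2.3970 → 0.017.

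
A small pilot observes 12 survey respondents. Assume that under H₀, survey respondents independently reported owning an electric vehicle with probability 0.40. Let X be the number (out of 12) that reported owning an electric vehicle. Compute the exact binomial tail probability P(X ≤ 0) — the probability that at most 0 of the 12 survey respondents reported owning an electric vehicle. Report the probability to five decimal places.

X is binomial with n = 12 and p = 0.40.
P(X ≤ 0) = C(12,0)·0.40^0·0.60^12.
= 0.002177 = 0.00218.

P = 0.00218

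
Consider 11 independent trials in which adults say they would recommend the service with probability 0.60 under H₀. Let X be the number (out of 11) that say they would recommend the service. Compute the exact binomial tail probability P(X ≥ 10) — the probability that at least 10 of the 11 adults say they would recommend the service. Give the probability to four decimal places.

P = 0.0302

X ~ Binomial(n=11, p=0.60).
P(X ≥ 10) = C(11,10)·0.60^10·0.40^1 + C(11,11)·0.60^11·0.40^0.
= 0.026605 + 0.003628 = 0.0302.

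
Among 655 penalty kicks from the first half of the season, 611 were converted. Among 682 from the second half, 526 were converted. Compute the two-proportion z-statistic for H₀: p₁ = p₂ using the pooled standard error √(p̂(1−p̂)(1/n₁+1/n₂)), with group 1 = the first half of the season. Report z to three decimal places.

z = 8.280

Sample proportions: p̂₁ = 611/655 = 0.93282 and p̂₂ = 526/682 = 0.77126.
Pooling: p̂ = 1137/1337 = 0.85041.
SE = √[p̂(1−p̂)(1/n₁+1/n₂)] = √[0.85041·0.14959·(1/655+1/682)] ≈ 0.019513.
z = 0.16156/0.019513 = 8.280.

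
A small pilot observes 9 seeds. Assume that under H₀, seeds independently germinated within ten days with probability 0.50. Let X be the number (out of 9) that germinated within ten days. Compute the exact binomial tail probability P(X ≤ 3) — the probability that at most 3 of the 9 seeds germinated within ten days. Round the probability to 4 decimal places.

P = 0.2539

X ~ Binomial(n=9, p=0.50).
P(X ≤ 3) = C(9,0)·0.50^0·0.50^9 + C(9,1)·0.50^1·0.50^8 + C(9,2)·0.50^2·0.50^7 + C(9,3)·0.50^3·0.50^6.
= 0.001953 + 0.017578 + 0.070312 + 0.164062 = 0.2539.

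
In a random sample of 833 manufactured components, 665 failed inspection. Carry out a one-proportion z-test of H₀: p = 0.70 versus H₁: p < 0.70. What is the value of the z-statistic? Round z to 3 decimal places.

z = 6.192

p̂ = 665/833 = 0.79832.
SE₀ = √(0.70·0.30/833) = 0.015878.
z = (0.79832 − 0.70)/0.015878 = 0.09832/0.015878 = 6.192.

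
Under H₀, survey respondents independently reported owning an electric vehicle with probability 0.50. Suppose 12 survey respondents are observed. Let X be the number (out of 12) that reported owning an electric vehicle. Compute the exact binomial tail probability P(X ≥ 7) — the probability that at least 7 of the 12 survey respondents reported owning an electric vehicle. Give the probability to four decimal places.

X ~ Binomial(n=12, p=0.50).
P(X ≥ 7) = Σ_{j=7}^{12} C(12,j)·0.50^j·0.50^{12−j}.
= 0.193359 + 0.120850 + 0.053711 + 0.016113 + 0.002930 + 0.000244 = 0.3872.

P = 0.3872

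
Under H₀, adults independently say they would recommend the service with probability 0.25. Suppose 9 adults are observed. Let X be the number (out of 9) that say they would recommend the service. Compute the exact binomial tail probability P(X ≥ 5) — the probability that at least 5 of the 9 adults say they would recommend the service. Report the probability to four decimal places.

P = 0.0489

X is binomial with n = 9 and p = 0.25.
P(X ≥ 5) = Σ_{j=5}^{9} C(9,j)·0.25^j·0.75^{9−j}.
= 0.038933 + 0.008652 + 0.001236 + 0.000103 + 0.000004 = 0.0489.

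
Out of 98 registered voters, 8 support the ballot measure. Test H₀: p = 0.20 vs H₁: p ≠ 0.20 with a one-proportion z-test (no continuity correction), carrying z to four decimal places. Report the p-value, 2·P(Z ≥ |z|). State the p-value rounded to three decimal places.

Sample proportion p̂ = 8/98 = 0.08163.
Null standard error: √(0.20·0.80/98) = √0.001632653 = 0.040406.
Test statistic (full precision, shown to 4 dp): z = (8/98 − 0.20)/SE₀ ≈ -2.9294.
From the standard normal, 2·P(Z ≥ |z|) = 0.003.

p-value = 0.003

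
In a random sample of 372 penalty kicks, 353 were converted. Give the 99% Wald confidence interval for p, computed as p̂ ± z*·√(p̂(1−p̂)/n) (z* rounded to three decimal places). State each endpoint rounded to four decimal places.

(0.9195, 0.9783)

p̂ = 353/372 = 0.94892.
Standard error of p̂: √(0.048467/372) = √0.000130287 = 0.011414.
The 99% critical value is z* = 2.576.
Margin of error: 2.576 × 0.011414 = 0.02940.
CI: 0.94892 ± 0.02940 = (0.9195, 0.9783).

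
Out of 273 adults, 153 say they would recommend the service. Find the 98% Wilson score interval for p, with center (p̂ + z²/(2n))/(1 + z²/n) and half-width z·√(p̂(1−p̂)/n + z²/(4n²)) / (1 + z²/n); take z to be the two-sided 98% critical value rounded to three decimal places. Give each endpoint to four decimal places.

Here p̂ = 153/273 = 0.56044 and z = 2.326 (z² = 5.410276).
1 + z²/n = 1.019818.
Adjusted center: (0.56044 + z²/(2n))/1.019818 = 0.55927.
Radicand: p̂(1−p̂)/n + z²/(4n²) = 0.000902370 + 0.000018148 = 0.000920518.
Half-width = 2.326·√0.000920518/1.019818 = 0.06920.
So the interval runs from 0.4901 to 0.6285.

(0.4901, 0.6285)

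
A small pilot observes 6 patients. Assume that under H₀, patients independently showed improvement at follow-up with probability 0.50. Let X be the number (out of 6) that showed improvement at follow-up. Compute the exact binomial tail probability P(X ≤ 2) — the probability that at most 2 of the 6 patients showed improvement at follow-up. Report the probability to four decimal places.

X ~ Binomial(n=6, p=0.50).
P(X ≤ 2) = C(6,0)·0.50^0·0.50^6 + C(6,1)·0.50^1·0.50^5 + C(6,2)·0.50^2·0.50^4.
= 0.015625 + 0.093750 + 0.234375 = 0.3438.

P = 0.3438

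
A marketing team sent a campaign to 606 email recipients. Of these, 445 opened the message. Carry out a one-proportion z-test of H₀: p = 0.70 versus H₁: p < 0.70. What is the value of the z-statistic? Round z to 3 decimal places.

z = 1.844

Sample proportion p̂ = 445/606 = 0.73432.
Under H₀, SE = √(p₀(1−p₀)/n) = √(0.70·0.30/606) = √0.000346535 = 0.018615.
z = (0.73432 − 0.70)/0.018615 = 0.03432/0.018615 = 1.844.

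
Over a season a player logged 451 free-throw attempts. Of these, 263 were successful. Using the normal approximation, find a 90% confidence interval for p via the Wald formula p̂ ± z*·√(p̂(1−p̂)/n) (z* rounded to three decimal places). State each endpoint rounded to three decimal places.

(0.545, 0.621)

With x = 263 successes in n = 451, p̂ = 0.58315.
Standard error of p̂: √(0.243086/451) = √0.000538994 = 0.023216.
The 90% critical value is z* = 1.645.
Margin of error: 1.645 × 0.023216 = 0.03819.
So the interval runs from 0.545 to 0.621.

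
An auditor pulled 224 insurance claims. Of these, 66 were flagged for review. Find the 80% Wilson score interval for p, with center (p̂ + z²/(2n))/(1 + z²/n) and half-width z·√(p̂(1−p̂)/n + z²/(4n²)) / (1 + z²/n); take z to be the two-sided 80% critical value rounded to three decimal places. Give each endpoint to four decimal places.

Here p̂ = 66/224 = 0.29464 and z = 1.282 (z² = 1.643524).
1 + z²/n = 1.007337.
Adjusted center: (0.29464 + z²/(2n))/1.007337 = 0.29614.
Radicand: p̂(1−p̂)/n + z²/(4n²) = 0.000927806 + 0.000008189 = 0.000935995.
Half-width = 1.282·√0.000935995/1.007337 = 0.03894.
Interval: 0.29614 ± 0.03894 → (0.2572, 0.3351).

(0.2572, 0.3351)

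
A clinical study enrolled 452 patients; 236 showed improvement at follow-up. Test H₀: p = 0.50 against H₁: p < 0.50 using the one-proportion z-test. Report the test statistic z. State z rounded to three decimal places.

z = 0.941

p̂ = 236/452 = 0.52212.
SE₀ = √(0.50·0.50/452) = 0.023518.
z = (p̂ − p₀)/SE = (0.52212 − 0.50)/0.023518 = 0.941.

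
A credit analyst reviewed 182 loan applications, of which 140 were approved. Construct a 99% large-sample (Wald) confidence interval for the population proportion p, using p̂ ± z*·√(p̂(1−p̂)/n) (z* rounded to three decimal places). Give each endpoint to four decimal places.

With x = 140 successes in n = 182, p̂ = 0.76923.
Standard error of p̂: √(0.177515/182) = √0.000975356 = 0.031231.
For 99% confidence, z* = 2.576.
Margin of error: 2.576 × 0.031231 = 0.08045.
CI: 0.76923 ± 0.08045 = (0.6888, 0.8497).

(0.6888, 0.8497)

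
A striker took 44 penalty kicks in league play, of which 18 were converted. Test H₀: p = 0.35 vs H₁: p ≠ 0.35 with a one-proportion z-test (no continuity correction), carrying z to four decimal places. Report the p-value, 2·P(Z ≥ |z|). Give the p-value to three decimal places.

The sample proportion is 18/44 = 0.40909.
Null standard error: √(0.35·0.65/44) = √0.005170455 = 0.071906.
z = (p̂ − p₀)/SE = (18/44 − 0.35)/0.071906 ≈ 0.8218.
p-value = 2·P(Z ≥ |z|) with z = 0.8218 → 0.411.

p-value = 0.411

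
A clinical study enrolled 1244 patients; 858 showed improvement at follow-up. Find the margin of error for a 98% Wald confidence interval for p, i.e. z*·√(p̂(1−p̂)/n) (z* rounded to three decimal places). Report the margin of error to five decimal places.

The sample proportion is 858/1244 = 0.68971.
SE = √(p̂(1−p̂)/n) = √(0.214010/1244) = 0.013116.
z* = 2.326 at the 98% level.
Margin of error = z*·SE = 2.326 × 0.013116 = 0.03051.

ME = 0.03051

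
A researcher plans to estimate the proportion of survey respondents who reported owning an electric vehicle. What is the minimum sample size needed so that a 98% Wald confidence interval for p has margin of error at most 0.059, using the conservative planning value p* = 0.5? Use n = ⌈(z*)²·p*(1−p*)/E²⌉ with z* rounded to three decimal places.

n = 389

z* = 2.326 at the 98% level.
p*(1−p*) = 0.50·0.50 = 0.2500.
Required n before rounding: 5.410276 × 0.2500 / 0.059² = 388.558.
⌈388.558⌉ = 389.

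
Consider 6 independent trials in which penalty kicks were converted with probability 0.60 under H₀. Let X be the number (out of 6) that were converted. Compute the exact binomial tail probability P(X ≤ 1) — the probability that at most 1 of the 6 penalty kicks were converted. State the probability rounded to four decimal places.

X ~ Binomial(n=6, p=0.60).
P(X ≤ 1) = C(6,0)·0.60^0·0.40^6 + C(6,1)·0.60^1·0.40^5.
= 0.004096 + 0.036864 = 0.0410.

P = 0.0410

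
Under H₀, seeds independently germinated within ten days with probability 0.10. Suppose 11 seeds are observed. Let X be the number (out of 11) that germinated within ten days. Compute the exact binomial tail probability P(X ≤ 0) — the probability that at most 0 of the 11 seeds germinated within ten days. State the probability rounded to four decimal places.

P = 0.3138

X ~ Binomial(n=11, p=0.10).
P(X ≤ 0) = C(11,0)·0.10^0·0.90^11.
= 0.313811 = 0.3138.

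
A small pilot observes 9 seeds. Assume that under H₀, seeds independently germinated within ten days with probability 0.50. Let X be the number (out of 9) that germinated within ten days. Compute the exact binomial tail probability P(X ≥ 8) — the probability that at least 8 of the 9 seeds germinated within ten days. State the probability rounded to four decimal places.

P = 0.0195

X is binomial with n = 9 and p = 0.50.
P(X ≥ 8) = C(9,8)·0.50^8·0.50^1 + C(9,9)·0.50^9·0.50^0.
= 0.017578 + 0.001953 = 0.0195.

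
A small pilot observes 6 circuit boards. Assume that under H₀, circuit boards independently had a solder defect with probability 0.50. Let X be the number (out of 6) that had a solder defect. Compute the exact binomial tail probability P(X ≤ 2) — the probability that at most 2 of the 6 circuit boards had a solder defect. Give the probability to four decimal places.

P = 0.3438

X is binomial with n = 6 and p = 0.50.
P(X ≤ 2) = C(6,0)·0.50^0·0.50^6 + C(6,1)·0.50^1·0.50^5 + C(6,2)·0.50^2·0.50^4.
= 0.015625 + 0.093750 + 0.234375 = 0.3438.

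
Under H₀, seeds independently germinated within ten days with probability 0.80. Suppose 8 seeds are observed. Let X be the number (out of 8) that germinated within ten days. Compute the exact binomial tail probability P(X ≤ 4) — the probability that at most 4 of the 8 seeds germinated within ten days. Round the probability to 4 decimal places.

X is binomial with n = 8 and p = 0.80.
P(X ≤ 4) = Σ_{j=0}^{4} C(8,j)·0.80^j·0.20^{8−j}.
= 0.000003 + 0.000082 + 0.001147 + 0.009175 + 0.045875 = 0.0563.

P = 0.0563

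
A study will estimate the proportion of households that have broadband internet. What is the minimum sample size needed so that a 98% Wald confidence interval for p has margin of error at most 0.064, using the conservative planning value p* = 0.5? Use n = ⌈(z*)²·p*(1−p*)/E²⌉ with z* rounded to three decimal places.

n = 331

For 98% confidence, z* = 2.326.
p*(1−p*) = 0.50·0.50 = 0.2500.
Required n before rounding: 5.410276 × 0.2500 / 0.064² = 330.217.
Rounding up, n = 331.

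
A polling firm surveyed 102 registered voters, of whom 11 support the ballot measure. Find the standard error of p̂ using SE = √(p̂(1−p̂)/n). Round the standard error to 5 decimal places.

The sample proportion is 11/102 = 0.10784.
p̂(1−p̂) = 0.096211.
SE = √(0.096211/102) = √0.000943245 = 0.03071.

SE = 0.03071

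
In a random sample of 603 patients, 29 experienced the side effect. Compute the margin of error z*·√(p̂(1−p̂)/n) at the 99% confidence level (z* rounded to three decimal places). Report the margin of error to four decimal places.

With x = 29 successes in n = 603, p̂ = 0.04809.
SE = √(p̂(1−p̂)/n) = √(0.045780/603) = 0.008713.
For 99% confidence, z* = 2.576.
ME = 2.576·0.008713 = 0.0224.

ME = 0.0224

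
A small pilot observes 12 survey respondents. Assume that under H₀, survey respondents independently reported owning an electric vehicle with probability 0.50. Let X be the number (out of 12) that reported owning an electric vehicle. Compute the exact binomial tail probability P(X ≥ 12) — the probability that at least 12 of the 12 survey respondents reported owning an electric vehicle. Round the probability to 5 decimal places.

X is binomial with n = 12 and p = 0.50.
P(X ≥ 12) = C(12,12)·0.50^12·0.50^0.
= 0.000244 = 0.00024.

P = 0.00024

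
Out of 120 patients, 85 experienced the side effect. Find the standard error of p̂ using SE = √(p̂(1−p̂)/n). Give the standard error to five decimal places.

Sample proportion p̂ = 85/120 = 0.70833.
p̂(1−p̂) = 0.206599.
SE = √(0.206599/120) = √0.001721658 = 0.04149.

SE = 0.04149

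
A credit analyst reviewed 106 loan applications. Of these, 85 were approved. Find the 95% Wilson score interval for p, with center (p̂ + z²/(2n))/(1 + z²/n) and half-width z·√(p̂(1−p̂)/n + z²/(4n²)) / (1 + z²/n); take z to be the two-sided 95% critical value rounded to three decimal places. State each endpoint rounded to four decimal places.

(0.7160, 0.8666)

Here p̂ = 85/106 = 0.80189 and z = 1.960 (z² = 3.841600).
1 + z²/n = 1.036242.
Adjusted center: (0.80189 + z²/(2n))/1.036242 = 0.79133.
Radicand: p̂(1−p̂)/n + z²/(4n²) = 0.001498720 + 0.000085475 = 0.001584195.
Half-width = 1.960·√0.001584195/1.036242 = 0.07528.
CI: 0.79133 ± 0.07528 = (0.7160, 0.8666).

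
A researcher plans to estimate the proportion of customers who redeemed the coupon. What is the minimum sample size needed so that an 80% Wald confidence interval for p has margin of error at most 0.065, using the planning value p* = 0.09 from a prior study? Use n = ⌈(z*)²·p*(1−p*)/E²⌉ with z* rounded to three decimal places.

For 80% confidence, z* = 1.282.
p*(1−p*) = 0.09·0.91 = 0.0819.
(z*)²·p*(1−p*)/E² = 1.643524·0.0819/0.004225 = 31.859.
⌈31.859⌉ = 32.

n = 32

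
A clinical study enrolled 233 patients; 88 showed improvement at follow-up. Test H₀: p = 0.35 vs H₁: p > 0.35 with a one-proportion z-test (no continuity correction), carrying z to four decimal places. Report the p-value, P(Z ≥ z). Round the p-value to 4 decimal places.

p̂ = 88/233 = 0.37768.
Under H₀, SE = √(p₀(1−p₀)/n) = √(0.35·0.65/233) = √0.000976395 = 0.031247.
z = (p̂ − p₀)/SE = (88/233 − 0.35)/0.031247 ≈ 0.8859.
p-value = P(Z ≥ z) with z = 0.8859 → 0.1878.

p-value = 0.1878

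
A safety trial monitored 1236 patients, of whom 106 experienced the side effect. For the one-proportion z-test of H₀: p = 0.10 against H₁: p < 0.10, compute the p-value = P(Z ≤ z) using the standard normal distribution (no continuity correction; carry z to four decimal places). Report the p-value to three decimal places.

p-value = 0.048

Sample proportion p̂ = 106/1236 = 0.08576.
Null standard error: √(0.10·0.90/1236) = √0.000072816 = 0.008533.
z = (p̂ − p₀)/SE = (106/1236 − 0.10)/0.008533 ≈ -1.6687.
From the standard normal, P(Z ≤ z) = 0.048.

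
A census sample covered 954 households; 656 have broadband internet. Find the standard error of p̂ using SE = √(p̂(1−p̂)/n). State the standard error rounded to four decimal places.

p̂ = 656/954 = 0.68763.
p̂(1−p̂) = 0.214795.
SE = √(0.214795/954) = 0.0150.

SE = 0.0150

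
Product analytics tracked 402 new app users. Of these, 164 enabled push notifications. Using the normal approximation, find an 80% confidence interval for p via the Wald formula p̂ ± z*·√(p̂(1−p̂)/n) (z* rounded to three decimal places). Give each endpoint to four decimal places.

Sample proportion p̂ = 164/402 = 0.40796.
SE(p̂) = √(0.40796·0.59204/402) = 0.024512.
z* = 1.282 at the 80% level.
Margin of error: 1.282 × 0.024512 = 0.03142.
So the interval runs from 0.3765 to 0.4394.

(0.3765, 0.4394)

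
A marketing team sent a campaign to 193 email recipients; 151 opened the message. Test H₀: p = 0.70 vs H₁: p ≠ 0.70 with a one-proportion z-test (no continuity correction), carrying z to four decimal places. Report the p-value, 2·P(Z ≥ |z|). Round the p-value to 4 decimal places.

p-value = 0.0125

p̂ = 151/193 = 0.78238.
Under H₀, SE = √(p₀(1−p₀)/n) = √(0.70·0.30/193) = √0.001088083 = 0.032986.
Test statistic (full precision, shown to 4 dp): z = (151/193 − 0.70)/SE₀ ≈ 2.4975.
From the standard normal, 2·P(Z ≥ |z|) = 0.0125.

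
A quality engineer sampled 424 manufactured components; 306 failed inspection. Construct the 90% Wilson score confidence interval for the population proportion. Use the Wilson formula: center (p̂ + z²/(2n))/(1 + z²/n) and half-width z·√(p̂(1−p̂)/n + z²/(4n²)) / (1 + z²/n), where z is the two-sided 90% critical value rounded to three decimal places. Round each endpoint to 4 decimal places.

(0.6846, 0.7560)

p̂ = 306/424 = 0.72170; z = 1.645, so z² = 2.706025.
Denominator 1 + z²/n = 1 + 2.706025/424 = 1.006382.
Adjusted center: (0.72170 + z²/(2n))/1.006382 = 0.72029.
Radicand: p̂(1−p̂)/n + z²/(4n²) = 0.000473703 + 0.000003763 = 0.000477466.
Half-width = z·√(radicand)/denom = 1.645·0.021851/1.006382 = 0.03572.
So the interval runs from 0.6846 to 0.7560.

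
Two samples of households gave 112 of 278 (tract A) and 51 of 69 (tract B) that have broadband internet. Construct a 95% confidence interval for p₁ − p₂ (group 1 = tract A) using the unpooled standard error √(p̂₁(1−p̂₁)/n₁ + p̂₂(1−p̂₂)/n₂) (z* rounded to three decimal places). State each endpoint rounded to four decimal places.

(-0.4548, -0.2177)

p̂₁ = 0.40288, p̂₂ = 0.73913, so the observed difference is -0.33625.
SE = √(0.000865350 + 0.002794444) = √0.003659794 = 0.060496.
The 95% critical value is z* = 1.960. Margin = 1.960·0.060496 = 0.11857.
Interval: -0.33625 ± 0.11857 → (-0.4548, -0.2177).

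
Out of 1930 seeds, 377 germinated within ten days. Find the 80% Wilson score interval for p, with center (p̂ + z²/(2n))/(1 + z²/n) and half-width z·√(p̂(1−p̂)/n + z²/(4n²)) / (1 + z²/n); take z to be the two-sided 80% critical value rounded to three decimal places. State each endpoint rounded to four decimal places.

p̂ = 377/1930 = 0.19534; z = 1.282, so z² = 1.643524.
Denominator 1 + z²/n = 1 + 1.643524/1930 = 1.000852.
Adjusted center: (0.19534 + z²/(2n))/1.000852 = 0.19560.
Radicand: p̂(1−p̂)/n + z²/(4n²) = 0.000081441 + 0.000000110 = 0.000081551.
Half-width = 1.282·√0.000081551/1.000852 = 0.01157.
CI: 0.19560 ± 0.01157 = (0.1840, 0.2072).

(0.1840, 0.2072)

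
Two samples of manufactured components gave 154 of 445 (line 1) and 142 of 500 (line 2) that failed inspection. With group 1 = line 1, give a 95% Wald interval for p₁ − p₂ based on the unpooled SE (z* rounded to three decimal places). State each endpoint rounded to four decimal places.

(0.0028, 0.1214)

p̂₁ = 154/445 = 0.34607, p̂₂ = 142/500 = 0.28400; p̂₁ − p̂₂ = 0.06207.
SE = √(0.000508550 + 0.000406688) = √0.000915238 = 0.030253.
z* = 1.960 at the 95% level. Margin of error = 0.05930.
Interval: 0.06207 ± 0.05930 → (0.0028, 0.1214).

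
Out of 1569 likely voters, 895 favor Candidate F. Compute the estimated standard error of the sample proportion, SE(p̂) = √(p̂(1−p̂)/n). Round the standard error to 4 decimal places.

SE = 0.0125

p̂ = 895/1569 = 0.57043.
p̂(1−p̂) = 0.245040.
SE = √(0.245040/1569) = √0.000156176 = 0.0125.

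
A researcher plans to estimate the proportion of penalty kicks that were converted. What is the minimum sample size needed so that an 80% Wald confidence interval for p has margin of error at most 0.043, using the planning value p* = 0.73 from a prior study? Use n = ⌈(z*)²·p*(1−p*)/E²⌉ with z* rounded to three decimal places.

The 80% critical value is z* = 1.282.
p*(1−p*) = 0.73·0.27 = 0.1971.
Required n before rounding: 1.643524 × 0.1971 / 0.043² = 175.197.
Rounding up, n = 176.

n = 176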